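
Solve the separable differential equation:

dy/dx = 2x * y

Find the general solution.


Separate variables: dy/y = 2x dx.
Integrate: ln|y| = x^2 + C₀.
Exponentiate: y = Ce^(x^2).


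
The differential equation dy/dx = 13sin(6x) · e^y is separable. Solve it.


Separate: e^(-y) dy = 13sin(6x) dx.
Integrate: -e^(-y) = -(13/6)cos(6x) + C₀.
Rearrange: e^(-y) = (13/6)cos(6x) + C.


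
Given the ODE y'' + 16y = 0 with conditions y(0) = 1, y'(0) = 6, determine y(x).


Characteristic roots of r² + 16 = 0 are ±4i, so y = C₁cos(4x) + C₂sin(4x).
Apply y(0) = 1: C₁ = 1. Differentiate and apply y'(0) = 6: 4·C₂ = 6, so C₂ = 3/2.
Particular solution: y = cos(4x) + (3/2)sin(4x).


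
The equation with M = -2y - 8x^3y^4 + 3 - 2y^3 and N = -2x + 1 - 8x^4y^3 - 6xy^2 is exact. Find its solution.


Check exactness: ∂M/∂y = -2 - 32x^3y^3 - 6y^2 and ∂N/∂x = -2 - 32x^3y^3 - 6y^2; equal, so the equation is exact.
Integrate M with respect to x (treating y as constant): ∫M dx = -2xy - 2x^4y^4 + 3x - 2xy^3 + h(y).
Differentiate w.r.t. y and set equal to N: the x-dependent terms already match, leaving h'(y) = 1. Integrate: h(y) = y.
So F(x,y) = -2xy + y - 2x^4y^4 + 3x - 2xy^3.
General solution: -2xy + y - 2x^4y^4 + 3x - 2xy^3 = C.


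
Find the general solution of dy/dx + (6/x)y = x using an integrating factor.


P(x) = 6/x ⇒ μ = x^6.
(x^6 y)' = x^6·x^1 = x^7.
Integrate: x^6 y = x^8/(8) + C.
Solve for y: y = (1/8)x^2 + C/x^6.


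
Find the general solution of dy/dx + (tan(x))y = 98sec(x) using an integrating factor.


P(x) = tan(x) ⇒ μ = e^(∫tan(x)dx) = sec(x).
(sec(x) y)' = 98sec²(x) ⇒ sec(x) y = 98tan(x) + C.
Multiply by cos(x): y = 98sin(x) + C·cos(x).


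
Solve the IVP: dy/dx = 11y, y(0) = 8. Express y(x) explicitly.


General solution of y' = 11y is y = Ce^(11x).
Apply y(0) = 8: C = 8.
Particular solution: y = 8e^(11x).


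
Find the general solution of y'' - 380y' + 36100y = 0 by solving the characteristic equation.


Characteristic equation: r² - 380r + 36100 = 0, i.e. (r - 190)² = 0.
Repeated root r = 190; include an x factor for the second linearly independent solution.
General solution: y = (C₁ + C₂x)e^(190x).


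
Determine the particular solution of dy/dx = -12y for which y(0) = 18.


General solution of y' = -12y is y = Ce^(-12x).
Apply y(0) = 18: C = 18.
Particular solution: y = 18e^(-12x).


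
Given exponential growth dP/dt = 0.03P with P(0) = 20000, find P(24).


The ODE dP/dt = 0.03P has solution P(t) = P(0)e^(0.03t).
Substitute P(0) = 20000 and t = 24: P(24) = 20000 e^(0.72) ≈ 41089.


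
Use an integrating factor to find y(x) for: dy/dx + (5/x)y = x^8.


P(x) = 5/x ⇒ μ = x^5.
(x^5 y)' = x^13 ⇒ x^5 y = x^14/(14) + C.
Solve for y: y = (1/14)x^9 + C/x^5.


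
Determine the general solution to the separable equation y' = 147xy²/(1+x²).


Separate: dy/y² = 147x/(1+x²) dx.
Integrate LHS: ∫ dy/y² = -1/y.
Integrate RHS via u = 1+x²: (147/2)ln(1+x²) + C.
Result: -1/y = (147/2)ln(1+x²) + C.


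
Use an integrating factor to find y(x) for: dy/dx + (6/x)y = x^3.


P(x) = 6/x ⇒ μ = x^6.
(x^6 y)' = x^9 ⇒ x^6 y = x^10/(10) + C.
Solve for y: y = (1/10)x^4 + C/x^6.


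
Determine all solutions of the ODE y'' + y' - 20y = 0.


Characteristic equation: r² + r - 20 = 0.
Factor: (r + 5)(r - 4) = 0 ⇒ r = -5, 4 (distinct real).
General solution: y = C₁e^(-5x) + C₂e^(4x).


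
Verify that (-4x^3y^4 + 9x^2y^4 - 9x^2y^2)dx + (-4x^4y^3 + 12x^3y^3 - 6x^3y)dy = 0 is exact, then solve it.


Check exactness: ∂M/∂y = -16x^3y^3 + 36x^2y^3 - 18x^2y and ∂N/∂x = -16x^3y^3 + 36x^2y^3 - 18x^2y; equal, so the equation is exact.
Integrate M with respect to x (treating y as constant): ∫M dx = -x^4y^4 + 3x^3y^4 - 3x^3y^2 + h(y).
Differentiate w.r.t. y and set equal to N: all terms match, so h'(y) = 0 and h is a constant absorbed into C.
General solution: -x^4y^4 + 3x^3y^4 - 3x^3y^2 = C.


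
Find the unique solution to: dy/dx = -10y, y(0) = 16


General solution of y' = -10y is y = Ce^(-10x).
Apply y(0) = 16: C = 16.
Particular solution: y = 16e^(-10x).


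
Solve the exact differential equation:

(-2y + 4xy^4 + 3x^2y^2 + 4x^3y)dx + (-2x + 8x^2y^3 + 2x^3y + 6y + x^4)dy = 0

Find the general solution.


Check exactness: ∂M/∂y = -2 + 16xy^3 + 6x^2y + 4x^3 and ∂N/∂x = -2 + 16xy^3 + 6x^2y + 4x^3; equal, so the equation is exact.
Integrate M with respect to x (treating y as constant): ∫M dx = -2xy + 2x^2y^4 + x^3y^2 + x^4y + h(y).
Differentiate w.r.t. y and set equal to N: the x-dependent terms already match, leaving h'(y) = 6y. Integrate: h(y) = 3y^2.
So F(x,y) = -2xy + 2x^2y^4 + x^3y^2 + 3y^2 + x^4y.
General solution: -2xy + 2x^2y^4 + x^3y^2 + 3y^2 + x^4y = C.


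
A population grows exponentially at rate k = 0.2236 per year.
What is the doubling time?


Exponential growth: P(t) = P₀ e^(0.2236t). Set P(t)/P₀ = 2: e^(0.2236t) = 2.
Solve: t = ln(2)/0.2236 ≈ 3.10 years.


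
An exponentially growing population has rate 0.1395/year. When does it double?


Exponential growth: P(t) = P₀ e^(0.1395t). Set P(t)/P₀ = 2: e^(0.1395t) = 2.
Solve: t = ln(2)/0.1395 ≈ 4.97 years.


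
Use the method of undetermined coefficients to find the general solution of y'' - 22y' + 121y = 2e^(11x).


Characteristic polynomial (r - 11)² = 0; repeated root r = 11.
y_h = (C₁ + C₂x)e^(11x). Forcing matches the repeated root (resonance), so try y_p = Ax² e^(11x).
Substitute and solve for A: 2A = 2, so A = 1.
General solution: y = (C₁ + C₂x + x²)e^(11x).


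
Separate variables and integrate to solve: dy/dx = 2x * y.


Separate variables: dy/y = 2x dx.
Integrate: ln|y| = x^2 + C₀.
Exponentiate: y = Ce^(x^2).


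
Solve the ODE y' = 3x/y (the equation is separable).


Separate variables: y dy = 3x dx.
Integrate both sides: y²/2 = (3/2)x^2 + C₀.
Multiply by 2: y² = 3x^2 + C.


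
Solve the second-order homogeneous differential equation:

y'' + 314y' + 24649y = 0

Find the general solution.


Characteristic equation: r² + 314r + 24649 = 0, i.e. (r + 157)² = 0.
Repeated root r = -157; include an x factor for the second linearly independent solution.
General solution: y = (C₁ + C₂x)e^(-157x).


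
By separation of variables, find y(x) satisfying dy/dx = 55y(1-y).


Separate: dy/[y(1-y)] = 55 dx.
Partial fractions: 1/[y(1-y)] = 1/y + 1/(1-y).
Integrate: ln|y/(1-y)| = 55x + C₀.
Solve for y: y = 1/(1 + Ce^(-55x)).


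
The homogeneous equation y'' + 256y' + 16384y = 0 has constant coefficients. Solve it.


Characteristic equation: r² + 256r + 16384 = 0, i.e. (r + 128)² = 0.
Repeated root r = -128; include an x factor for the second linearly independent solution.
General solution: y = (C₁ + C₂x)e^(-128x).


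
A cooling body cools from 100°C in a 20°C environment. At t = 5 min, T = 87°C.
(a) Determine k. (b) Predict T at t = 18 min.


Newton's law: T(t) = T_a + (T₀ - T_a)e^(-kt).
(a) Use T(5) = 87: (87 - 20)/(100 - 20) = e^(-k·5), so k = -ln(0.838)/5 ≈ 0.0355.
(b) Apply k to t = 18: T(18) = 20 + (80)e^(-0.638) ≈ 62.3°C.


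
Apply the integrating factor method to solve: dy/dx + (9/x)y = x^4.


P(x) = 9/x ⇒ μ = x^9.
(x^9 y)' = x^13 ⇒ x^9 y = x^14/(14) + C.
Solve for y: y = (1/14)x^5 + C/x^9.


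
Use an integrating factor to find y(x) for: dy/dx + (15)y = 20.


P(x) = 15, Q(x) = 20; integrating factor μ = e^(15x).
(μ y)' = 20e^(15x) ⇒ μ y = (4/3)e^(15x) + C.
Divide by μ: y = 4/3 + Ce^(-15x).


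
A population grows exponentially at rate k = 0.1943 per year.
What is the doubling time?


Exponential growth: P(t) = P₀ e^(0.1943t). Set P(t)/P₀ = 2: e^(0.1943t) = 2.
Solve: t = ln(2)/0.1943 ≈ 3.57 years.


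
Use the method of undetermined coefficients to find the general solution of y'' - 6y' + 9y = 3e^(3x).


Characteristic polynomial (r - 3)² = 0; repeated root r = 3.
y_h = (C₁ + C₂x)e^(3x). Forcing matches the repeated root (resonance), so try y_p = Ax² e^(3x).
Substitute and solve for A: 2A = 3, so A = 3/2.
General solution: y = (C₁ + C₂x + (3/2)x²)e^(3x).


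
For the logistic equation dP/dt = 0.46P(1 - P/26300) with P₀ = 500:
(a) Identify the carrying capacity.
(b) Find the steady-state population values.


Logistic ODE dP/dt = 0.46P(1 - P/26300) has equilibria where dP/dt = 0, i.e. P = 0 or P = 26300.
The coefficient (1 - P/K) = 0 when P = K, identifying K = 26300 as the carrying capacity.
(a) K = 26300; (b) equilibria P = 0 and P = 26300.


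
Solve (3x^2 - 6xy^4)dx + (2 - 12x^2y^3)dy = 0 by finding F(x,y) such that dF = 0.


Check exactness: ∂M/∂y = -24xy^3 and ∂N/∂x = -24xy^3; equal, so the equation is exact.
Integrate M with respect to x (treating y as constant): ∫M dx = x^3 - 3x^2y^4 + h(y).
Differentiate w.r.t. y and set equal to N: the x-dependent terms already match, leaving h'(y) = 2. Integrate: h(y) = 2y.
So F(x,y) = 2y + x^3 - 3x^2y^4.
General solution: 2y + x^3 - 3x^2y^4 = C.


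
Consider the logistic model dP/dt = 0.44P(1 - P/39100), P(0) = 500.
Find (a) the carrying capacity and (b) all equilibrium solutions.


Logistic ODE dP/dt = 0.44P(1 - P/39100) has equilibria where dP/dt = 0, i.e. P = 0 or P = 39100.
The coefficient (1 - P/K) = 0 when P = K, identifying K = 39100 as the carrying capacity.
(a) K = 39100; (b) equilibria P = 0 and P = 39100.


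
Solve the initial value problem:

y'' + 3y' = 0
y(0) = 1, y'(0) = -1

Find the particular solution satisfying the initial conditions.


Characteristic roots of r² + 3r = 0 are -3, 0.
General solution y = c₁ e^(-3x) + c₂.
Apply y(0) = 1: c₁ + c₂ = 1. Apply y'(0) = -1: -3 c₁ + 0 c₂ = -1.
Solve: c₁ = 1/3, c₂ = 2/3.
Particular solution: y = (1/3)e^(-3x) + 2/3.


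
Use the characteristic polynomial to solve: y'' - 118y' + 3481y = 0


Characteristic equation: r² - 118r + 3481 = 0, i.e. (r - 59)² = 0.
Repeated root r = 59; include an x factor for the second linearly independent solution.
General solution: y = (C₁ + C₂x)e^(59x).


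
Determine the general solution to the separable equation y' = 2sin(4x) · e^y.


Separate: e^(-y) dy = 2sin(4x) dx.
Integrate: -e^(-y) = -(1/2)cos(4x) + C₀.
Rearrange: e^(-y) = (1/2)cos(4x) + C.


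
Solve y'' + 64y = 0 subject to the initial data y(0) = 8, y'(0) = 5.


Characteristic roots of r² + 64 = 0 are ±8i, so y = C₁cos(8x) + C₂sin(8x).
Apply y(0) = 8: C₁ = 8. Differentiate and apply y'(0) = 5: 8·C₂ = 5, so C₂ = 5/8.
Particular solution: y = 8cos(8x) + (5/8)sin(8x).


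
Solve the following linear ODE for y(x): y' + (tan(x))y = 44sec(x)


P(x) = tan(x) ⇒ μ = e^(∫tan(x)dx) = sec(x).
(sec(x) y)' = 44sec²(x) ⇒ sec(x) y = 44tan(x) + C.
Multiply by cos(x): y = 44sin(x) + C·cos(x).


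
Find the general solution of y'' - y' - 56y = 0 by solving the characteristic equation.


Characteristic equation: r² - r - 56 = 0.
Factor: (r - 8)(r + 7) = 0 ⇒ r = 8, -7 (distinct real).
General solution: y = C₁e^(8x) + C₂e^(-7x).


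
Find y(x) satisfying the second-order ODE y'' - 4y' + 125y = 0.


Characteristic equation: r² - 4r + 125 = 0.
Discriminant is negative; roots r = 2 ± 11i (complex conjugate pair).
General solution uses e^(α x)(C₁ cos(β x) + C₂ sin(β x)): y = e^(2x)(C₁cos(11x) + C₂sin(11x)).


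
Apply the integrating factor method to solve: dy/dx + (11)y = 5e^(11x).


P(x) = 11 ⇒ μ = e^(11x).
(μ y)' = 5e^(22x) ⇒ μ y = (5/22)e^(22x) + C.
Divide by μ: y = (5/22)e^(11x) + Ce^(-11x).


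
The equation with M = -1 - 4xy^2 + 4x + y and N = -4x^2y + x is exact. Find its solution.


Check exactness: ∂M/∂y = -8xy + 1 and ∂N/∂x = -8xy + 1; equal, so the equation is exact.
Integrate M with respect to x (treating y as constant): ∫M dx = -x - 2x^2y^2 + 2x^2 + xy + h(y).
Differentiate w.r.t. y and set equal to N: all terms match, so h'(y) = 0 and h is a constant absorbed into C.
General solution: -x - 2x^2y^2 + 2x^2 + xy = C.


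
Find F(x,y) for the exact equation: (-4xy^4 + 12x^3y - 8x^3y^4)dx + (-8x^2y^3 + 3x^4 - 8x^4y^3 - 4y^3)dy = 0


Check exactness: ∂M/∂y = -16xy^3 + 12x^3 - 32x^3y^3 and ∂N/∂x = -16xy^3 + 12x^3 - 32x^3y^3; equal, so the equation is exact.
Integrate M with respect to x (treating y as constant): ∫M dx = -2x^2y^4 + 3x^4y - 2x^4y^4 + h(y).
Differentiate w.r.t. y and set equal to N: the x-dependent terms already match, leaving h'(y) = -4y^3. Integrate: h(y) = -y^4.
So F(x,y) = -2x^2y^4 + 3x^4y - 2x^4y^4 - y^4.
General solution: -2x^2y^4 + 3x^4y - 2x^4y^4 - y^4 = C.


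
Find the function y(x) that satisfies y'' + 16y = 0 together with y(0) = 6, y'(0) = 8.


Characteristic roots of r² + 16 = 0 are ±4i, so y = C₁cos(4x) + C₂sin(4x).
Apply y(0) = 6: C₁ = 6. Differentiate and apply y'(0) = 8: 4·C₂ = 8, so C₂ = 2.
Particular solution: y = 6cos(4x) + 2sin(4x).


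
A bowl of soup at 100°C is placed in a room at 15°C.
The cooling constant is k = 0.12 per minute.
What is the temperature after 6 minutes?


Newton's law: dT/dt = -k(T - T_a) has solution T(t) = T_a + (T₀ - T_a)e^(-kt).
Plug in T_a = 15, T₀ = 100, k = 0.12, t = 6: T(6) = 15 + (85)e^(-0.72) ≈ 56.4°C.


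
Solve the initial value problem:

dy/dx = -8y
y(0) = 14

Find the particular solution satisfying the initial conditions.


General solution of y' = -8y is y = Ce^(-8x).
Apply y(0) = 14: C = 14.
Particular solution: y = 14e^(-8x).


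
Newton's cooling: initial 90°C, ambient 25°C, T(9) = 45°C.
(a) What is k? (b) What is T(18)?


Newton's law: T(t) = T_a + (T₀ - T_a)e^(-kt).
(a) Use T(9) = 45: (45 - 25)/(90 - 25) = e^(-k·9), so k = -ln(0.308)/9 ≈ 0.1310.
(b) Apply k to t = 18: T(18) = 25 + (65)e^(-2.357) ≈ 31.2°C.


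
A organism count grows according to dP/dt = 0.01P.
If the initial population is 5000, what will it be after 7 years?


The ODE dP/dt = 0.01P has solution P(t) = P(0)e^(0.01t).
Substitute P(0) = 5000 and t = 7: P(7) = 5000 e^(0.07) ≈ 5363.


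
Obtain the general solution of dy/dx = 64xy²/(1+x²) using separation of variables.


Separate: dy/y² = 64x/(1+x²) dx.
Integrate LHS: ∫ dy/y² = -1/y.
Integrate RHS via u = 1+x²: 32ln(1+x²) + C.
Result: -1/y = 32ln(1+x²) + C.


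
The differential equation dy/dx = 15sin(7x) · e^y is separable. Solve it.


Separate: e^(-y) dy = 15sin(7x) dx.
Integrate: -e^(-y) = -(15/7)cos(7x) + C₀.
Rearrange: e^(-y) = (15/7)cos(7x) + C.


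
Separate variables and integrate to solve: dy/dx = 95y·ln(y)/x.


Separate: dy/[y ln(y)] = 95 dx/x.
Substitute u = ln(y): du/u = 95 dx/x.
Integrate: ln|ln(y)| = 95ln|x| + C₀, hence ln(y) = C·x^95.


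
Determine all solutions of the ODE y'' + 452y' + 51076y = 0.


Characteristic equation: r² + 452r + 51076 = 0, i.e. (r + 226)² = 0.
Repeated root r = -226; include an x factor for the second linearly independent solution.
General solution: y = (C₁ + C₂x)e^(-226x).


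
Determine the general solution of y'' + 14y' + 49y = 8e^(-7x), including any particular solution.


Characteristic polynomial (r + 7)² = 0; repeated root r = -7.
y_h = (C₁ + C₂x)e^(-7x). Forcing matches the repeated root (resonance), so try y_p = Ax² e^(-7x).
Substitute and solve for A: 2A = 8, so A = 4.
General solution: y = (C₁ + C₂x + 4x²)e^(-7x).


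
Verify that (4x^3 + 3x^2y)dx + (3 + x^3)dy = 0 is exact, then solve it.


Check exactness: ∂M/∂y = 3x^2 and ∂N/∂x = 3x^2; equal, so the equation is exact.
Integrate M with respect to x (treating y as constant): ∫M dx = x^4 + x^3y + h(y).
Differentiate w.r.t. y and set equal to N: the x-dependent terms already match, leaving h'(y) = 3. Integrate: h(y) = 3y.
So F(x,y) = 3y + x^4 + x^3y.
General solution: 3y + x^4 + x^3y = C.


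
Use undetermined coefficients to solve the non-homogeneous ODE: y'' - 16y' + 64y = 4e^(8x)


Characteristic polynomial (r - 8)² = 0; repeated root r = 8.
y_h = (C₁ + C₂x)e^(8x). Forcing matches the repeated root (resonance), so try y_p = Ax² e^(8x).
Substitute and solve for A: 2A = 4, so A = 2.
General solution: y = (C₁ + C₂x + 2x²)e^(8x).


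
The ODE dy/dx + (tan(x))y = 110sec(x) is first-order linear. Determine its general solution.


P(x) = tan(x) ⇒ μ = e^(∫tan(x)dx) = sec(x).
(sec(x) y)' = 110sec²(x) ⇒ sec(x) y = 110tan(x) + C.
Multiply by cos(x): y = 110sin(x) + C·cos(x).


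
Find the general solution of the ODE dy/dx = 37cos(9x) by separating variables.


g(y) = 1, so integrate directly: y = ∫ 37cos(9x) dx = (37/9)sin(9x) + C.


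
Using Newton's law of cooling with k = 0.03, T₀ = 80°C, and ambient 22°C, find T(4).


Newton's law: dT/dt = -k(T - T_a) has solution T(t) = T_a + (T₀ - T_a)e^(-kt).
Plug in T_a = 22, T₀ = 80, k = 0.03, t = 4: T(4) = 22 + (58)e^(-0.12) ≈ 73.4°C.


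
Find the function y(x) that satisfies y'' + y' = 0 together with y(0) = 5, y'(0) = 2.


Characteristic roots of r² + r = 0 are -1, 0.
General solution y = c₁ e^(-x) + c₂.
Apply y(0) = 5: c₁ + c₂ = 5. Apply y'(0) = 2: -1 c₁ + 0 c₂ = 2.
Solve: c₁ = -2, c₂ = 7.
Particular solution: y = -2e^(-x) + 7.


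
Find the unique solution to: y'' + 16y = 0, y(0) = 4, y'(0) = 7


Characteristic roots of r² + 16 = 0 are ±4i, so y = C₁cos(4x) + C₂sin(4x).
Apply y(0) = 4: C₁ = 4. Differentiate and apply y'(0) = 7: 4·C₂ = 7, so C₂ = 7/4.
Particular solution: y = 4cos(4x) + (7/4)sin(4x).


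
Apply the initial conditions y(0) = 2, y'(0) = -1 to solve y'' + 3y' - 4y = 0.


Characteristic roots of r² + 3r - 4 = 0 are -4, 1.
General solution y = c₁ e^(-4x) + c₂ e^(x).
Apply y(0) = 2: c₁ + c₂ = 2. Apply y'(0) = -1: -4 c₁ + 1 c₂ = -1.
Solve: c₁ = 3/5, c₂ = 7/5.
Particular solution: y = (3/5)e^(-4x) + (7/5)e^(x).


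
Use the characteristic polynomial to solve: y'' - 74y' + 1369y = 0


Characteristic equation: r² - 74r + 1369 = 0, i.e. (r - 37)² = 0.
Repeated root r = 37; include an x factor for the second linearly independent solution.
General solution: y = (C₁ + C₂x)e^(37x).


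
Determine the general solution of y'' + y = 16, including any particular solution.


Homogeneous part: r² + 1 = 0 ⇒ r = ±1i, so y_h = C₁cos(x) + C₂sin(x).
Try constant y_p = A; plug in: 1A = 16 ⇒ A = 16.
General solution: y = C₁cos(x) + C₂sin(x) + 16.


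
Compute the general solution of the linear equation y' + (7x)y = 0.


P(x) = 7x ⇒ μ = e^((7/2)x²).
Q(x) = 0 so μ y is constant: y = Ce^(-(7/2)x²).


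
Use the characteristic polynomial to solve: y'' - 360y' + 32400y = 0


Characteristic equation: r² - 360r + 32400 = 0, i.e. (r - 180)² = 0.
Repeated root r = 180; include an x factor for the second linearly independent solution.
General solution: y = (C₁ + C₂x)e^(180x).


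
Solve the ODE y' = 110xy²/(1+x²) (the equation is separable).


Separate: dy/y² = 110x/(1+x²) dx.
Integrate LHS: ∫ dy/y² = -1/y.
Integrate RHS via u = 1+x²: 55ln(1+x²) + C.
Result: -1/y = 55ln(1+x²) + C.


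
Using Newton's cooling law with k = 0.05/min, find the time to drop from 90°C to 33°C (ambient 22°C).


From T(t) = T_a + (T₀ - T_a)e^(-kt), set T(t) = 33:
(33 - 22) / (90 - 22) = e^(-0.05t), so t = -ln(0.162)/0.05 ≈ 36.4 minutes.


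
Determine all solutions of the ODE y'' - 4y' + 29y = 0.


Characteristic equation: r² - 4r + 29 = 0.
Discriminant is negative; roots r = 2 ± 5i (complex conjugate pair).
General solution uses e^(α x)(C₁ cos(β x) + C₂ sin(β x)): y = e^(2x)(C₁cos(5x) + C₂sin(5x)).


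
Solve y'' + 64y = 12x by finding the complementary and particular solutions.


Homogeneous: r² + 64 = 0 ⇒ r = ±8i, y_h = C₁cos(8x) + C₂sin(8x).
Polynomial forcing; try y_p = Ax + B. Then y_p'' + 64 y_p = 64(Ax + B) = 12x, so B = 0 and A = 3/16.
General solution: y = C₁cos(8x) + C₂sin(8x) + (3/16)x.


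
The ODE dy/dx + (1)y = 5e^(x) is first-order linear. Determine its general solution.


P(x) = 1 ⇒ μ = e^(x).
(μ y)' = 5e^(2x) ⇒ μ y = (5/2)e^(2x) + C.
Divide by μ: y = (5/2)e^(x) + Ce^(-x).


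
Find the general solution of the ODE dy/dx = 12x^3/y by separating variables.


Separate variables: y dy = 12x^3 dx.
Integrate both sides: y²/2 = 3x^4 + C₀.
Multiply by 2: y² = 6x^4 + C.


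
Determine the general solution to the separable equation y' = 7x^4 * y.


Separate variables: dy/y = 7x^4 dx.
Integrate: ln|y| = (7/5)x^5 + C₀.
Exponentiate: y = Ce^((7/5)x^5).


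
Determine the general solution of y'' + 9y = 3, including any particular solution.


Homogeneous part: r² + 9 = 0 ⇒ r = ±3i, so y_h = C₁cos(3x) + C₂sin(3x).
Try constant y_p = A; plug in: 9A = 3 ⇒ A = 1/3.
General solution: y = C₁cos(3x) + C₂sin(3x) + 1/3.


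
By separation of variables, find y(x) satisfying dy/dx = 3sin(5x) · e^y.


Separate: e^(-y) dy = 3sin(5x) dx.
Integrate: -e^(-y) = -(3/5)cos(5x) + C₀.
Rearrange: e^(-y) = (3/5)cos(5x) + C.


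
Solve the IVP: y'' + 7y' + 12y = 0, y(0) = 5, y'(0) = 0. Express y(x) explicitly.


Characteristic roots of r² + 7r + 12 = 0 are -3, -4.
General solution y = c₁ e^(-3x) + c₂ e^(-4x).
Apply y(0) = 5: c₁ + c₂ = 5. Apply y'(0) = 0: -3 c₁ - 4 c₂ = 0.
Solve: c₁ = 20, c₂ = -15.
Particular solution: y = 20e^(-3x) - 15e^(-4x).


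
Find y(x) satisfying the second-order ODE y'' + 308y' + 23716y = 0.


Characteristic equation: r² + 308r + 23716 = 0, i.e. (r + 154)² = 0.
Repeated root r = -154; include an x factor for the second linearly independent solution.
General solution: y = (C₁ + C₂x)e^(-154x).


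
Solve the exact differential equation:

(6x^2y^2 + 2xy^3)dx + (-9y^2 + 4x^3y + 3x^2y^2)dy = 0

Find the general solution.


Check exactness: ∂M/∂y = 12x^2y + 6xy^2 and ∂N/∂x = 12x^2y + 6xy^2; equal, so the equation is exact.
Integrate M with respect to x (treating y as constant): ∫M dx = 2x^3y^2 + x^2y^3 + h(y).
Differentiate w.r.t. y and set equal to N: the x-dependent terms already match, leaving h'(y) = -9y^2. Integrate: h(y) = -3y^3.
So F(x,y) = -3y^3 + 2x^3y^2 + x^2y^3.
General solution: -3y^3 + 2x^3y^2 + x^2y^3 = C.


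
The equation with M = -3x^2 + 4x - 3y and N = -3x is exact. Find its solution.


Check exactness: ∂M/∂y = -3 and ∂N/∂x = -3; equal, so the equation is exact.
Integrate M with respect to x (treating y as constant): ∫M dx = -x^3 + 2x^2 - 3xy + h(y).
Differentiate w.r.t. y and set equal to N: all terms match, so h'(y) = 0 and h is a constant absorbed into C.
General solution: -x^3 + 2x^2 - 3xy = C.


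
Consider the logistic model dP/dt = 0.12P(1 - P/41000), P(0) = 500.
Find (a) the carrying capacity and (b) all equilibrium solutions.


Logistic ODE dP/dt = 0.12P(1 - P/41000) has equilibria where dP/dt = 0, i.e. P = 0 or P = 41000.
The coefficient (1 - P/K) = 0 when P = K, identifying K = 41000 as the carrying capacity.
(a) K = 41000; (b) equilibria P = 0 and P = 41000.


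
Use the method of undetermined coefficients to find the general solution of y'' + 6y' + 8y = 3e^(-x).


Characteristic roots of r² + 6r + 8 = 0 are -4, -2.
y_h = C₁e^(-4x) + C₂e^(-2x).
Forcing exponent -1 is not a characteristic root; try y_p = Ae^(-x).
Substitute: A·(1 + (6)·-1 + (8)) = A·3 = 3, so A = 1.
General solution: y = C₁e^(-4x) + C₂e^(-2x) + e^(-x).


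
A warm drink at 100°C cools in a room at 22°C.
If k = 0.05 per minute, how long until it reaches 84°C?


From T(t) = T_a + (T₀ - T_a)e^(-kt), set T(t) = 84:
(84 - 22) / (100 - 22) = e^(-0.05t), so t = -ln(0.795)/0.05 ≈ 4.6 minutes.


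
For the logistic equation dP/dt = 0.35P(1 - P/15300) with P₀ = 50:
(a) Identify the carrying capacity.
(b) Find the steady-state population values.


Logistic ODE dP/dt = 0.35P(1 - P/15300) has equilibria where dP/dt = 0, i.e. P = 0 or P = 15300.
The coefficient (1 - P/K) = 0 when P = K, identifying K = 15300 as the carrying capacity.
(a) K = 15300; (b) equilibria P = 0 and P = 15300.


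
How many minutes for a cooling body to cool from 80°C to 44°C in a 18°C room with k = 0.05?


From T(t) = T_a + (T₀ - T_a)e^(-kt), set T(t) = 44:
(44 - 18) / (80 - 18) = e^(-0.05t), so t = -ln(0.419)/0.05 ≈ 17.4 minutes.


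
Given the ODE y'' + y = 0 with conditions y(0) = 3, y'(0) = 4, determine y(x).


Characteristic roots of r² + 1 = 0 are ±1i, so y = C₁cos(x) + C₂sin(x).
Apply y(0) = 3: C₁ = 3. Differentiate and apply y'(0) = 4: 1·C₂ = 4, so C₂ = 4.
Particular solution: y = 3cos(x) + 4sin(x).


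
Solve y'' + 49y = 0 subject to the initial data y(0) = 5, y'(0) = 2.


Characteristic roots of r² + 49 = 0 are ±7i, so y = C₁cos(7x) + C₂sin(7x).
Apply y(0) = 5: C₁ = 5. Differentiate and apply y'(0) = 2: 7·C₂ = 2, so C₂ = 2/7.
Particular solution: y = 5cos(7x) + (2/7)sin(7x).


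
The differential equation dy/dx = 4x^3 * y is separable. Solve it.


Separate variables: dy/y = 4x^3 dx.
Integrate: ln|y| = x^4 + C₀.
Exponentiate: y = Ce^(x^4).


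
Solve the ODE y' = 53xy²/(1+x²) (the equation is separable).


Separate: dy/y² = 53x/(1+x²) dx.
Integrate LHS: ∫ dy/y² = -1/y.
Integrate RHS via u = 1+x²: (53/2)ln(1+x²) + C.
Result: -1/y = (53/2)ln(1+x²) + C.


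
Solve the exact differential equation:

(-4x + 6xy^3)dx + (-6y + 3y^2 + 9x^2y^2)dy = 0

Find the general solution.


Check exactness: ∂M/∂y = 18xy^2 and ∂N/∂x = 18xy^2; equal, so the equation is exact.
Integrate M with respect to x (treating y as constant): ∫M dx = -2x^2 + 3x^2y^3 + h(y).
Differentiate w.r.t. y and set equal to N: the x-dependent terms already match, leaving h'(y) = -6y + 3y^2. Integrate: h(y) = -3y^2 + y^3.
So F(x,y) = -3y^2 - 2x^2 + y^3 + 3x^2y^3.
General solution: -3y^2 - 2x^2 + y^3 + 3x^2y^3 = C.


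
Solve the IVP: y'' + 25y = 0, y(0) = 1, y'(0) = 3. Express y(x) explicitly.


Characteristic roots of r² + 25 = 0 are ±5i, so y = C₁cos(5x) + C₂sin(5x).
Apply y(0) = 1: C₁ = 1. Differentiate and apply y'(0) = 3: 5·C₂ = 3, so C₂ = 3/5.
Particular solution: y = cos(5x) + (3/5)sin(5x).


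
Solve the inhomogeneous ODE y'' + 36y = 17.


Homogeneous part: r² + 36 = 0 ⇒ r = ±6i, so y_h = C₁cos(6x) + C₂sin(6x).
Try constant y_p = A; plug in: 36A = 17 ⇒ A = 17/36.
General solution: y = C₁cos(6x) + C₂sin(6x) + 17/36.


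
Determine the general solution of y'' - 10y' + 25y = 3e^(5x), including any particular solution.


Characteristic polynomial (r - 5)² = 0; repeated root r = 5.
y_h = (C₁ + C₂x)e^(5x). Forcing matches the repeated root (resonance), so try y_p = Ax² e^(5x).
Substitute and solve for A: 2A = 3, so A = 3/2.
General solution: y = (C₁ + C₂x + (3/2)x²)e^(5x).


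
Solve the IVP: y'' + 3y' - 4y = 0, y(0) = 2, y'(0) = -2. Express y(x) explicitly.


Characteristic roots of r² + 3r - 4 = 0 are -4, 1.
General solution y = c₁ e^(-4x) + c₂ e^(x).
Apply y(0) = 2: c₁ + c₂ = 2. Apply y'(0) = -2: -4 c₁ + 1 c₂ = -2.
Solve: c₁ = 4/5, c₂ = 6/5.
Particular solution: y = (4/5)e^(-4x) + (6/5)e^(x).


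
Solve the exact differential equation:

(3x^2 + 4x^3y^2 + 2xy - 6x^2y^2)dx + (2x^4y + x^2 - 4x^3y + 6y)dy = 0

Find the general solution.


Check exactness: ∂M/∂y = 8x^3y + 2x - 12x^2y and ∂N/∂x = 8x^3y + 2x - 12x^2y; equal, so the equation is exact.
Integrate M with respect to x (treating y as constant): ∫M dx = x^3 + x^4y^2 + x^2y - 2x^3y^2 + h(y).
Differentiate w.r.t. y and set equal to N: the x-dependent terms already match, leaving h'(y) = 6y. Integrate: h(y) = 3y^2.
So F(x,y) = x^3 + x^4y^2 + x^2y - 2x^3y^2 + 3y^2.
General solution: x^3 + x^4y^2 + x^2y - 2x^3y^2 + 3y^2 = C.


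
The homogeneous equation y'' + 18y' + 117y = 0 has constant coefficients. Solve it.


Characteristic equation: r² + 18r + 117 = 0.
Discriminant is negative; roots r = -9 ± 6i (complex conjugate pair).
General solution uses e^(α x)(C₁ cos(β x) + C₂ sin(β x)): y = e^(-9x)(C₁cos(6x) + C₂sin(6x)).


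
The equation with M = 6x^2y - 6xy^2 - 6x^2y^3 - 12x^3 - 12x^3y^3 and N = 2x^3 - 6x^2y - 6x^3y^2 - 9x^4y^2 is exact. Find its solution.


Check exactness: ∂M/∂y = 6x^2 - 12xy - 18x^2y^2 - 36x^3y^2 and ∂N/∂x = 6x^2 - 12xy - 18x^2y^2 - 36x^3y^2; equal, so the equation is exact.
Integrate M with respect to x (treating y as constant): ∫M dx = 2x^3y - 3x^2y^2 - 2x^3y^3 - 3x^4 - 3x^4y^3 + h(y).
Differentiate w.r.t. y and set equal to N: all terms match, so h'(y) = 0 and h is a constant absorbed into C.
General solution: 2x^3y - 3x^2y^2 - 2x^3y^3 - 3x^4 - 3x^4y^3 = C.


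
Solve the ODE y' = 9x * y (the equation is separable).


Separate variables: dy/y = 9x dx.
Integrate: ln|y| = (9/2)x^2 + C₀.
Exponentiate: y = Ce^((9/2)x^2).


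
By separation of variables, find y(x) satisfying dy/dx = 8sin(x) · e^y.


Separate: e^(-y) dy = 8sin(x) dx.
Integrate: -e^(-y) = -8cos(x) + C₀.
Rearrange: e^(-y) = 8cos(x) + C.


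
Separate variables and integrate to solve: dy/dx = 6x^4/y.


Separate variables: y dy = 6x^4 dx.
Integrate both sides: y²/2 = (6/5)x^5 + C₀.
Multiply by 2: y² = (12/5)x^5 + C.


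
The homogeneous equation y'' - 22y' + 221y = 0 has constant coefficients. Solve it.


Characteristic equation: r² - 22r + 221 = 0.
Discriminant is negative; roots r = 11 ± 10i (complex conjugate pair).
General solution uses e^(α x)(C₁ cos(β x) + C₂ sin(β x)): y = e^(11x)(C₁cos(10x) + C₂sin(10x)).


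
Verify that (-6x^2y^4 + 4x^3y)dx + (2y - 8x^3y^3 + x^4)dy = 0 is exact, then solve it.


Check exactness: ∂M/∂y = -24x^2y^3 + 4x^3 and ∂N/∂x = -24x^2y^3 + 4x^3; equal, so the equation is exact.
Integrate M with respect to x (treating y as constant): ∫M dx = -2x^3y^4 + x^4y + h(y).
Differentiate w.r.t. y and set equal to N: the x-dependent terms already match, leaving h'(y) = 2y. Integrate: h(y) = y^2.
So F(x,y) = y^2 - 2x^3y^4 + x^4y.
General solution: y^2 - 2x^3y^4 + x^4y = C.


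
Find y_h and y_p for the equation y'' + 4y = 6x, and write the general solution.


Homogeneous: r² + 4 = 0 ⇒ r = ±2i, y_h = C₁cos(2x) + C₂sin(2x).
Polynomial forcing; try y_p = Ax + B. Then y_p'' + 4 y_p = 4(Ax + B) = 6x, so B = 0 and A = 3/2.
General solution: y = C₁cos(2x) + C₂sin(2x) + (3/2)x.


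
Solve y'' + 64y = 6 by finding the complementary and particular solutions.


Homogeneous part: r² + 64 = 0 ⇒ r = ±8i, so y_h = C₁cos(8x) + C₂sin(8x).
Try constant y_p = A; plug in: 64A = 6 ⇒ A = 3/32.
General solution: y = C₁cos(8x) + C₂sin(8x) + 3/32.


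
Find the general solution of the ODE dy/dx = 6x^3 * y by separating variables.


Separate variables: dy/y = 6x^3 dx.
Integrate: ln|y| = (3/2)x^4 + C₀.
Exponentiate: y = Ce^((3/2)x^4).


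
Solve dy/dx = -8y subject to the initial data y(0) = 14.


General solution of y' = -8y is y = Ce^(-8x).
Apply y(0) = 14: C = 14.
Particular solution: y = 14e^(-8x).


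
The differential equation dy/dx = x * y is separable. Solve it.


Separate variables: dy/y = x dx.
Integrate: ln|y| = (1/2)x^2 + C₀.
Exponentiate: y = Ce^((1/2)x^2).


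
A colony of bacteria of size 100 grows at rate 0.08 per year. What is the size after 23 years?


The ODE dP/dt = 0.08P has solution P(t) = P(0)e^(0.08t).
Substitute P(0) = 100 and t = 23: P(23) = 100 e^(1.84) ≈ 630.


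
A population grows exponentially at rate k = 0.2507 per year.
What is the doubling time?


Exponential growth: P(t) = P₀ e^(0.2507t). Set P(t)/P₀ = 2: e^(0.2507t) = 2.
Solve: t = ln(2)/0.2507 ≈ 2.76 years.


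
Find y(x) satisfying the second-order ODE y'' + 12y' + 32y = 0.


Characteristic equation: r² + 12r + 32 = 0.
Factor: (r + 8)(r + 4) = 0 ⇒ r = -8, -4 (distinct real).
General solution: y = C₁e^(-8x) + C₂e^(-4x).


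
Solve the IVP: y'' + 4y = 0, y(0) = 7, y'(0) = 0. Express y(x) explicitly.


Characteristic roots of r² + 4 = 0 are ±2i, so y = C₁cos(2x) + C₂sin(2x).
Apply y(0) = 7: C₁ = 7. Differentiate and apply y'(0) = 0: 2·C₂ = 0, so C₂ = 0.
Particular solution: y = 7cos(2x).


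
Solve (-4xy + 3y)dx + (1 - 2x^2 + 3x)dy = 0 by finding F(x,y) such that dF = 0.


Check exactness: ∂M/∂y = -4x + 3 and ∂N/∂x = -4x + 3; equal, so the equation is exact.
Integrate M with respect to x (treating y as constant): ∫M dx = -2x^2y + 3xy + h(y).
Differentiate w.r.t. y and set equal to N: the x-dependent terms already match, leaving h'(y) = 1. Integrate: h(y) = y.
So F(x,y) = y - 2x^2y + 3xy.
General solution: y - 2x^2y + 3xy = C.


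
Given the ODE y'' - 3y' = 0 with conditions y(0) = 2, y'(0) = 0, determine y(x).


Characteristic roots of r² - 3r = 0 are 3, 0.
General solution y = c₁ e^(3x) + c₂.
Apply y(0) = 2: c₁ + c₂ = 2. Apply y'(0) = 0: 3 c₁ + 0 c₂ = 0.
Solve: c₁ = 0, c₂ = 2.
Particular solution: y = 0e^(3x) + 2.


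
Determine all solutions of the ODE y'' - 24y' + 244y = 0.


Characteristic equation: r² - 24r + 244 = 0.
Discriminant is negative; roots r = 12 ± 10i (complex conjugate pair).
General solution uses e^(α x)(C₁ cos(β x) + C₂ sin(β x)): y = e^(12x)(C₁cos(10x) + C₂sin(10x)).


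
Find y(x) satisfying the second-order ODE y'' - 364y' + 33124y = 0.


Characteristic equation: r² - 364r + 33124 = 0, i.e. (r - 182)² = 0.
Repeated root r = 182; include an x factor for the second linearly independent solution.
General solution: y = (C₁ + C₂x)e^(182x).


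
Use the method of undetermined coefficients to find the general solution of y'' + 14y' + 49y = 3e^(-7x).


Characteristic polynomial (r + 7)² = 0; repeated root r = -7.
y_h = (C₁ + C₂x)e^(-7x). Forcing matches the repeated root (resonance), so try y_p = Ax² e^(-7x).
Substitute and solve for A: 2A = 3, so A = 3/2.
General solution: y = (C₁ + C₂x + (3/2)x²)e^(-7x).


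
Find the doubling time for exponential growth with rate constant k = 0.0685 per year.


Exponential growth: P(t) = P₀ e^(0.0685t). Set P(t)/P₀ = 2: e^(0.0685t) = 2.
Solve: t = ln(2)/0.0685 ≈ 10.12 years.


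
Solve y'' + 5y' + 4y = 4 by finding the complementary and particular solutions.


Characteristic roots of r² + 5r + 4 = 0 are -1, -4.
y_h = C₁e^(-x) + C₂e^(-4x).
Constant forcing; try y_p = A. Then 4A = 4 ⇒ A = 1.
General solution: y = C₁e^(-x) + C₂e^(-4x) + 1.


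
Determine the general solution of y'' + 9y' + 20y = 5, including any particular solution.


Characteristic roots of r² + 9r + 20 = 0 are -4, -5.
y_h = C₁e^(-4x) + C₂e^(-5x).
Constant forcing; try y_p = A. Then 20A = 5 ⇒ A = 1/4.
General solution: y = C₁e^(-4x) + C₂e^(-5x) + 1/4.


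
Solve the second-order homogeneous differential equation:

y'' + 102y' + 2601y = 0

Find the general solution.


Characteristic equation: r² + 102r + 2601 = 0, i.e. (r + 51)² = 0.
Repeated root r = -51; include an x factor for the second linearly independent solution.
General solution: y = (C₁ + C₂x)e^(-51x).


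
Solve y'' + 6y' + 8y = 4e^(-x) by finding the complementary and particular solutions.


Characteristic roots of r² + 6r + 8 = 0 are -2, -4.
y_h = C₁e^(-2x) + C₂e^(-4x).
Forcing exponent -1 is not a characteristic root; try y_p = Ae^(-x).
Substitute: A·(1 + (6)·-1 + (8)) = A·3 = 4, so A = 4/3.
General solution: y = C₁e^(-2x) + C₂e^(-4x) + (4/3)e^(-x).


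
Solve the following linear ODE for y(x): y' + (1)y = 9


P(x) = 1, Q(x) = 9; integrating factor μ = e^(x).
(μ y)' = 9e^(x) ⇒ μ y = 9e^(x) + C.
Divide by μ: y = 9 + Ce^(-x).


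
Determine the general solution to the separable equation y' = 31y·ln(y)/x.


Separate: dy/[y ln(y)] = 31 dx/x.
Substitute u = ln(y): du/u = 31 dx/x.
Integrate: ln|ln(y)| = 31ln|x| + C₀, hence ln(y) = C·x^31.


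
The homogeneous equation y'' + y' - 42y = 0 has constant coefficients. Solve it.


Characteristic equation: r² + r - 42 = 0.
Factor: (r - 6)(r + 7) = 0 ⇒ r = 6, -7 (distinct real).
General solution: y = C₁e^(6x) + C₂e^(-7x).


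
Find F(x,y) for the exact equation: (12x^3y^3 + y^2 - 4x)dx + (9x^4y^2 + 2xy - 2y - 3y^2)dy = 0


Check exactness: ∂M/∂y = 36x^3y^2 + 2y and ∂N/∂x = 36x^3y^2 + 2y; equal, so the equation is exact.
Integrate M with respect to x (treating y as constant): ∫M dx = 3x^4y^3 + xy^2 - 2x^2 + h(y).
Differentiate w.r.t. y and set equal to N: the x-dependent terms already match, leaving h'(y) = -2y - 3y^2. Integrate: h(y) = -y^2 - y^3.
So F(x,y) = 3x^4y^3 + xy^2 - y^2 - 2x^2 - y^3.
General solution: 3x^4y^3 + xy^2 - y^2 - 2x^2 - y^3 = C.


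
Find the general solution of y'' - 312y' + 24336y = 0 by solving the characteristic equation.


Characteristic equation: r² - 312r + 24336 = 0, i.e. (r - 156)² = 0.
Repeated root r = 156; include an x factor for the second linearly independent solution.
General solution: y = (C₁ + C₂x)e^(156x).


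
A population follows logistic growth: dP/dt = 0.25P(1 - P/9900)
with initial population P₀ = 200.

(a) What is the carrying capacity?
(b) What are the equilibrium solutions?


Logistic ODE dP/dt = 0.25P(1 - P/9900) has equilibria where dP/dt = 0, i.e. P = 0 or P = 9900.
The coefficient (1 - P/K) = 0 when P = K, identifying K = 9900 as the carrying capacity.
(a) K = 9900; (b) equilibria P = 0 and P = 9900.


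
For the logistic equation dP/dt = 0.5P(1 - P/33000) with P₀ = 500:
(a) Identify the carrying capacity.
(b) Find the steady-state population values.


Logistic ODE dP/dt = 0.5P(1 - P/33000) has equilibria where dP/dt = 0, i.e. P = 0 or P = 33000.
The coefficient (1 - P/K) = 0 when P = K, identifying K = 33000 as the carrying capacity.
(a) K = 33000; (b) equilibria P = 0 and P = 33000.


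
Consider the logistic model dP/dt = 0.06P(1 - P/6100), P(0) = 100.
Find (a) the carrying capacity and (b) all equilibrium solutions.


Logistic ODE dP/dt = 0.06P(1 - P/6100) has equilibria where dP/dt = 0, i.e. P = 0 or P = 6100.
The coefficient (1 - P/K) = 0 when P = K, identifying K = 6100 as the carrying capacity.
(a) K = 6100; (b) equilibria P = 0 and P = 6100.


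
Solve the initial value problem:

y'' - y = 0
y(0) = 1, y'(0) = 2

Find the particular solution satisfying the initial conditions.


Characteristic roots of r² - 1 = 0 are 1, -1.
General solution y = c₁ e^(x) + c₂ e^(-x).
Apply y(0) = 1: c₁ + c₂ = 1. Apply y'(0) = 2: 1 c₁ - 1 c₂ = 2.
Solve: c₁ = 3/2, c₂ = -1/2.
Particular solution: y = (3/2)e^(x) - (1/2)e^(-x).


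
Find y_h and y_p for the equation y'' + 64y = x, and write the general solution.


Homogeneous: r² + 64 = 0 ⇒ r = ±8i, y_h = C₁cos(8x) + C₂sin(8x).
Polynomial forcing; try y_p = Ax + B. Then y_p'' + 64 y_p = 64(Ax + B) = x, so B = 0 and A = 1/64.
General solution: y = C₁cos(8x) + C₂sin(8x) + (1/64)x.


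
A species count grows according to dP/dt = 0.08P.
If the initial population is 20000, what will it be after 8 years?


The ODE dP/dt = 0.08P has solution P(t) = P(0)e^(0.08t).
Substitute P(0) = 20000 and t = 8: P(8) = 20000 e^(0.64) ≈ 37930.


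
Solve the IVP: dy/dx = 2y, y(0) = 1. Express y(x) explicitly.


General solution of y' = 2y is y = Ce^(2x).
Apply y(0) = 1: C = 1.
Particular solution: y = e^(2x).


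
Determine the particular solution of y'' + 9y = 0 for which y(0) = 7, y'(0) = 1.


Characteristic roots of r² + 9 = 0 are ±3i, so y = C₁cos(3x) + C₂sin(3x).
Apply y(0) = 7: C₁ = 7. Differentiate and apply y'(0) = 1: 3·C₂ = 1, so C₂ = 1/3.
Particular solution: y = 7cos(3x) + (1/3)sin(3x).


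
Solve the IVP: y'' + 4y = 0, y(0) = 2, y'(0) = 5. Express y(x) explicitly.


Characteristic roots of r² + 4 = 0 are ±2i, so y = C₁cos(2x) + C₂sin(2x).
Apply y(0) = 2: C₁ = 2. Differentiate and apply y'(0) = 5: 2·C₂ = 5, so C₂ = 5/2.
Particular solution: y = 2cos(2x) + (5/2)sin(2x).


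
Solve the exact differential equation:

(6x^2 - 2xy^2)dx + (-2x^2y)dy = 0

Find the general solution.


Check exactness: ∂M/∂y = -4xy and ∂N/∂x = -4xy; equal, so the equation is exact.
Integrate M with respect to x (treating y as constant): ∫M dx = 2x^3 - x^2y^2 + h(y).
Differentiate w.r.t. y and set equal to N: all terms match, so h'(y) = 0 and h is a constant absorbed into C.
General solution: 2x^3 - x^2y^2 = C.
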